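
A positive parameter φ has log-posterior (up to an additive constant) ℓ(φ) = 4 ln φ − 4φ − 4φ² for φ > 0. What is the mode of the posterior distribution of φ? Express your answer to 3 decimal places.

ℓ'(φ) = 4/φ − 4 − 8φ. Setting this to zero and multiplying by φ: 8φ² + 4φ − 4 = 0.
φ = (−4 + √(4² + 4·8·4)) / (2·8) = (−4 + √144) / 16 = (−4 + 12)/16 = 1/2.
ℓ''(φ) = −4/φ² − 8 < 0, confirming a maximum.

φ̂_MAP = 0.500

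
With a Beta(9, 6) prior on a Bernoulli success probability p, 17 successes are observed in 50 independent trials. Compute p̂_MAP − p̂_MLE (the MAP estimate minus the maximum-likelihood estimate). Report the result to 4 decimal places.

MAP − MLE = 0.0568

Posterior is Beta(26, 39); MAP = (26−1)/(65−2) = 25/63 ≈ 0.39683.
MLE ignores the prior: p̂_MLE = k/n = 17/50 ≈ 0.34000.
Difference = 25/63 − 17/50 = 179/3150 ≈ 0.0568.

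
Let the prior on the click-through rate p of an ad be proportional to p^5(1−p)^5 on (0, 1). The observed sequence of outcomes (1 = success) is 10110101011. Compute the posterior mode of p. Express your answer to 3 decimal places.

The prior density ∝ p^5(1−p)^5 is the kernel of Beta(6, 6).
Data: 7 successes in 11 trials (from the sequence). The binomial likelihood contributes p^7(1−p)^4, so the posterior is Beta(6+7, 6+4) = Beta(13, 10).
For Beta(a, b) with a, b > 1 the mode is (a−1)/(a+b−2) = 12/21 ≈ 0.571.

p̂_MAP = 0.571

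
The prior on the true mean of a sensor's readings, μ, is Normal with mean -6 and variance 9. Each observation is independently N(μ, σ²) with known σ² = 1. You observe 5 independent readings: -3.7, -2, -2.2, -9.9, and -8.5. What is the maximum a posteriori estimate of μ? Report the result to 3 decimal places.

n = 5; x̄ = ((-3.7) + (-2) + (-2.2) + (-9.9) + (-8.5))/5 = -26.3/5 = -5.26.
For a Normal prior and Normal likelihood with known variance, the posterior is Normal; its mode equals its mean, the precision-weighted average.
Prior precision 1/σ₀² = 1/9; data precision n/σ² = 5/1 = 5.
μ̂ = ((1/9)·(-6) + 5·(-5.26)) / (1/9 + 5) = (-809/30)/(46/9) = -2427/460 ≈ -5.276.

μ̂_MAP = -5.276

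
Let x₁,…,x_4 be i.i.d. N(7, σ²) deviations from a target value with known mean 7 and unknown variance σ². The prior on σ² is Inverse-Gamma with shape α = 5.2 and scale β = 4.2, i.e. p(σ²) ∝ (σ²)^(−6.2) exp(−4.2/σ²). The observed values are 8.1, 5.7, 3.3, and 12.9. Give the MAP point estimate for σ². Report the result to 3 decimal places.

Sum of squared deviations about the known mean: SS = (8.1−7)² + (5.7−7)² + (3.3−7)² + (12.9−7)² = 51.4.
The Normal likelihood contributes (σ²)^(−n/2) exp(−SS/(2σ²)), so the posterior is Inverse-Gamma(α + n/2, β + SS/2) = Inverse-Gamma(7.2, 29.9).
The mode of Inverse-Gamma(a, b) is b/(a+1) = 29.9/8.2 ≈ 3.646.

σ̂²_MAP = 3.646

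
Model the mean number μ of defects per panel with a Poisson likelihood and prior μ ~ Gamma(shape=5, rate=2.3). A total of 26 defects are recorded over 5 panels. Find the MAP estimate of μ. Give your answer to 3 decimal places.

Σxᵢ = 26, n = 5.
Posterior ∝ μ^4e^(−2.3μ) · μ^26e^(−5μ) = μ^30e^(−7.3μ), i.e. Gamma(shape=31, rate=7.3).
The mode of a Gamma(a, b) with a ≥ 1 (shape–rate) is (a−1)/b = 30/7.3 ≈ 4.110.

μ̂_MAP = 4.110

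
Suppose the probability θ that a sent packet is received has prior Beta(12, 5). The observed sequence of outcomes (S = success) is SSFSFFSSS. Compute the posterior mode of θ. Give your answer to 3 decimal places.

θ̂_MAP = 0.708

Prior: Beta(12, 5).
Data: 6 successes in 9 trials (from the sequence). The binomial likelihood contributes θ^6(1−θ)^3, so the posterior is Beta(12+6, 5+3) = Beta(18, 8).
For Beta(a, b) with a, b > 1 the mode is (a−1)/(a+b−2) = 17/24 ≈ 0.708.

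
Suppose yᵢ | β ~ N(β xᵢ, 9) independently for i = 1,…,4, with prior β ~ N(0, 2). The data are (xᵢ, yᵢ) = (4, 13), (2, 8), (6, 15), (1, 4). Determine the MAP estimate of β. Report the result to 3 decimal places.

β̂_MAP = 2.634

log p(β | y) = −Σ(yᵢ − βxᵢ)²/(2·9) − β²/(2·2) + const.
Setting the derivative to zero: Σxᵢ(yᵢ − βxᵢ)/9 − β/2 = 0, so β = Σxᵢyᵢ / (Σxᵢ² + σ²/τ²).
Σxᵢyᵢ = 4·13 + 2·8 + 6·15 + 1·4 = 162; Σxᵢ² = 57; σ²/τ² = 4.5.
β̂_MAP = 162 / (57 + 4.5) = 162/61.5 ≈ 2.634.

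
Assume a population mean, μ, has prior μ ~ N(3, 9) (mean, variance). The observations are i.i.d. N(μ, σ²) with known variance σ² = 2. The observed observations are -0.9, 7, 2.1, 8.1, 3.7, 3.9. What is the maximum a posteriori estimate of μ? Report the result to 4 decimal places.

μ̂_MAP = 3.9482

n = 6; x̄ = ((-0.9) + 7 + 2.1 + 8.1 + 3.7 + 3.9)/6 = 23.9/6 = 239/60 ≈ 3.9833.
For a Normal prior and Normal likelihood with known variance, the posterior is Normal; its mode equals its mean, the precision-weighted average.
Prior precision 1/σ₀² = 1/9; data precision n/σ² = 6/2 = 3.
μ̂ = ((1/9)·3 + 3·(239/60)) / (1/9 + 3) = (737/60)/(28/9) = 2211/560 ≈ 3.9482.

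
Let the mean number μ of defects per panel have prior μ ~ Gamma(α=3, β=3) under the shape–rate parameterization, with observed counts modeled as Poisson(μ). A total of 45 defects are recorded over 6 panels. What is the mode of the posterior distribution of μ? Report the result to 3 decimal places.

Σxᵢ = 45, n = 6.
Posterior ∝ μ^2e^(−3μ) · μ^45e^(−6μ) = μ^47e^(−9μ), i.e. Gamma(shape=48, rate=9).
The mode of a Gamma(a, b) with a ≥ 1 (shape–rate) is (a−1)/b = 47/9 ≈ 5.222.

μ̂_MAP = 5.222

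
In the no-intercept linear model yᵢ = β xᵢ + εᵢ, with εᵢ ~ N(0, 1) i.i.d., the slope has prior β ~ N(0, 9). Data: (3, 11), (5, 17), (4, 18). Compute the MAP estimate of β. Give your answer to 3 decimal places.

β̂_MAP = 3.792

log p(β | y) = −Σ(yᵢ − βxᵢ)²/(2·1) − β²/(2·9) + const.
Setting the derivative to zero: Σxᵢ(yᵢ − βxᵢ)/1 − β/9 = 0, so β = Σxᵢyᵢ / (Σxᵢ² + σ²/τ²).
Σxᵢyᵢ = 3·11 + 5·17 + 4·18 = 190; Σxᵢ² = 50; σ²/τ² = 1/9.
β̂_MAP = 190 / (50 + 1/9) = 190/(451/9) = 1710/451 ≈ 3.792.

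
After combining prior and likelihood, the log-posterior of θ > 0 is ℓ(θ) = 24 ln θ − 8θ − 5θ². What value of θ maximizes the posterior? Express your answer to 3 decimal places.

ℓ'(θ) = 24/θ − 8 − 10θ. Setting this to zero and multiplying by θ: 10θ² + 8θ − 24 = 0.
θ = (−8 + √(8² + 4·10·24)) / (2·10) = (−8 + √1024) / 20 = (−8 + 32)/20 = 6/5.
ℓ''(θ) = −24/θ² − 10 < 0, confirming a maximum.

θ̂_MAP = 1.200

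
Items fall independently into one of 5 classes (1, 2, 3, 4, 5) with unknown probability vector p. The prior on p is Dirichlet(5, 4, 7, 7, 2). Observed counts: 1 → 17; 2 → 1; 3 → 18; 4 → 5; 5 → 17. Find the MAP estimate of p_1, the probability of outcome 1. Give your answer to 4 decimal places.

MAP estimate: 0.2692

The posterior is Dirichlet(αᵢ + nᵢ) = Dirichlet(22, 5, 25, 12, 19).
For a Dirichlet(a₁,…,a_K) with all aᵢ > 1, the mode has j-th component (aⱼ − 1)/(Σaᵢ − K).
Here Σaᵢ = 83 and K = 5, so p_1 = (22 − 1)/(83 − 5) = 21/78 ≈ 0.2692.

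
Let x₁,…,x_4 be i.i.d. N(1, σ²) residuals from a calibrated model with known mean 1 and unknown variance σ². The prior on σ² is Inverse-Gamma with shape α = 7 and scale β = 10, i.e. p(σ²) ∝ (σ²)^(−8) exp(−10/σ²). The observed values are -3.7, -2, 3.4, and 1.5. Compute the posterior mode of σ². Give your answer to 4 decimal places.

Sum of squared deviations about the known mean: SS = (-3.7−1)² + (-2−1)² + (3.4−1)² + (1.5−1)² = 37.1.
The Normal likelihood contributes (σ²)^(−n/2) exp(−SS/(2σ²)), so the posterior is Inverse-Gamma(α + n/2, β + SS/2) = Inverse-Gamma(9, 28.55).
The mode of Inverse-Gamma(a, b) is b/(a+1) = 28.55/10 ≈ 2.8550.

σ̂²_MAP = 2.8550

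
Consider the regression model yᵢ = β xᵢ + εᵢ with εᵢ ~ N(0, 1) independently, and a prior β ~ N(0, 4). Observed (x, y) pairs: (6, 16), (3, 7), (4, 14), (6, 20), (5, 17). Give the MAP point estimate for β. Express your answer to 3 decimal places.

log p(β | y) = −Σ(yᵢ − βxᵢ)²/(2·1) − β²/(2·4) + const.
Setting the derivative to zero: Σxᵢ(yᵢ − βxᵢ)/1 − β/4 = 0, so β = Σxᵢyᵢ / (Σxᵢ² + σ²/τ²).
Σxᵢyᵢ = 6·16 + 3·7 + 4·14 + 6·20 + 5·17 = 378; Σxᵢ² = 122; σ²/τ² = 0.25.
β̂_MAP = 378 / (122 + 0.25) = 378/122.25 ≈ 3.092.

β̂_MAP = 3.092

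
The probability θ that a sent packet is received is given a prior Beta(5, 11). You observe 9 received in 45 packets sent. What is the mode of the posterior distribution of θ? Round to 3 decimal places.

Prior: Beta(5, 11).
Data: 9 successes in 45 trials. The binomial likelihood contributes θ^9(1−θ)^36, so the posterior is Beta(5+9, 11+36) = Beta(14, 47).
For Beta(a, b) with a, b > 1 the mode is (a−1)/(a+b−2) = 13/59 ≈ 0.220.

θ̂_MAP = 0.220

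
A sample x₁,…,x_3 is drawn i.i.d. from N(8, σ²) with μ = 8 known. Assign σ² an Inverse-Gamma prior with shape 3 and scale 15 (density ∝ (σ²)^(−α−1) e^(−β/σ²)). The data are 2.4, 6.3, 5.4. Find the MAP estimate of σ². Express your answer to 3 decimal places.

σ̂²_MAP = 6.455

Sum of squared deviations about the known mean: SS = (2.4−8)² + (6.3−8)² + (5.4−8)² = 41.01.
The Normal likelihood contributes (σ²)^(−n/2) exp(−SS/(2σ²)), so the posterior is Inverse-Gamma(α + n/2, β + SS/2) = Inverse-Gamma(4.5, 35.505).
The mode of Inverse-Gamma(a, b) is b/(a+1) = 35.505/5.5 ≈ 6.455.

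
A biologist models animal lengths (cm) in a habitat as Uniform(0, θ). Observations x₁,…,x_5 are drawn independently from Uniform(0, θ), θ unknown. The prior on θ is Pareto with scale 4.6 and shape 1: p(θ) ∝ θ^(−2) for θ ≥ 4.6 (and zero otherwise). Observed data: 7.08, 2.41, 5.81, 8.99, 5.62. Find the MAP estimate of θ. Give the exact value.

θ̂_MAP = 8.99

The Uniform(0, θ) likelihood is θ^(−n) for θ ≥ max(xᵢ), zero otherwise. Here max(xᵢ) = 8.99.
Posterior ∝ θ^(−2) · θ^(−5) = θ^(−7) on θ ≥ max(4.6, 8.99) = 8.99.
This density is strictly decreasing in θ, so the posterior mode lies at the lower boundary of the support.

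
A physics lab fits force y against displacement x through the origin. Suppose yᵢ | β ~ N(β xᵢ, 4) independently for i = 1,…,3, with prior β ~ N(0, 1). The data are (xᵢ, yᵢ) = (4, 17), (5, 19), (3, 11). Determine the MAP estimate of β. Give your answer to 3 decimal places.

log p(β | y) = −Σ(yᵢ − βxᵢ)²/(2·4) − β²/(2·1) + const.
Setting the derivative to zero: Σxᵢ(yᵢ − βxᵢ)/4 − β/1 = 0, so β = Σxᵢyᵢ / (Σxᵢ² + σ²/τ²).
Σxᵢyᵢ = 4·17 + 5·19 + 3·11 = 196; Σxᵢ² = 50; σ²/τ² = 4.
β̂_MAP = 196 / (50 + 4) = 196/54 ≈ 3.630.

β̂_MAP = 3.630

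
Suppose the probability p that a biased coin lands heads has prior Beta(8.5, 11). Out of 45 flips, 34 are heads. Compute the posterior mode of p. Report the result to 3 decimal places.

p̂_MAP = 0.664

Prior: Beta(8.5, 11).
Data: 34 successes in 45 trials. The binomial likelihood contributes p^34(1−p)^11, so the posterior is Beta(8.5+34, 11+11) = Beta(42.5, 22).
For Beta(a, b) with a, b > 1 the mode is (a−1)/(a+b−2) = 41.5/62.5 ≈ 0.664.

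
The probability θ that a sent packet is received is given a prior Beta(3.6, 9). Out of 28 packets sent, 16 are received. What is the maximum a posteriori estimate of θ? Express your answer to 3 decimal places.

θ̂_MAP = 0.482

Prior: Beta(3.6, 9).
Data: 16 successes in 28 trials. The binomial likelihood contributes θ^16(1−θ)^12, so the posterior is Beta(3.6+16, 9+12) = Beta(19.6, 21).
For Beta(a, b) with a, b > 1 the mode is (a−1)/(a+b−2) = 18.6/38.6 ≈ 0.482.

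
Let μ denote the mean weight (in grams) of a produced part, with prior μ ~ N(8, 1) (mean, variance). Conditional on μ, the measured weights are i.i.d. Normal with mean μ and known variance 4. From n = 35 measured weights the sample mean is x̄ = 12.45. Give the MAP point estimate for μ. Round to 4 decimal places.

n = 35, x̄ = 12.45.
For a Normal prior and Normal likelihood with known variance, the posterior is Normal; its mode equals its mean, the precision-weighted average.
Prior precision 1/σ₀² = 1/1 = 1; data precision n/σ² = 35/4 = 8.75.
μ̂ = (1·8 + 8.75·12.45) / (1 + 8.75) = 116.9375/9.75 = 1871/156 ≈ 11.9936.

μ̂_MAP = 11.9936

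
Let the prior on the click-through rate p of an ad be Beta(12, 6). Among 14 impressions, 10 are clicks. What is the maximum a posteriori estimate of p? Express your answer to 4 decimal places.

p̂_MAP = 0.7000

Prior: Beta(12, 6).
Data: 10 successes in 14 trials. The binomial likelihood contributes p^10(1−p)^4, so the posterior is Beta(12+10, 6+4) = Beta(22, 10).
For Beta(a, b) with a, b > 1 the mode is (a−1)/(a+b−2) = 21/30 ≈ 0.7000.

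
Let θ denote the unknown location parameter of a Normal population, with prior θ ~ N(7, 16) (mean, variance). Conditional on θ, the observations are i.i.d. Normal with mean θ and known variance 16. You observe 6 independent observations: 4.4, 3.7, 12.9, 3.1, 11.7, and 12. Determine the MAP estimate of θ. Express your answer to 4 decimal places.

θ̂_MAP = 7.8286

n = 6; x̄ = (4.4 + 3.7 + 12.9 + 3.1 + 11.7 + 12)/6 = 47.8/6 = 239/30 ≈ 7.9667.
For a Normal prior and Normal likelihood with known variance, the posterior is Normal; its mode equals its mean, the precision-weighted average.
Prior precision 1/σ₀² = 1/16 = 0.0625; data precision n/σ² = 6/16 = 0.375.
θ̂ = (0.0625·7 + 0.375·(239/30)) / (0.0625 + 0.375) = 3.425/0.4375 = 274/35 ≈ 7.8286.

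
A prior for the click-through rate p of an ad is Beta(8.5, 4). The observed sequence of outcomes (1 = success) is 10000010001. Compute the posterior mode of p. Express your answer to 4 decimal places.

Prior: Beta(8.5, 4).
Data: 3 successes in 11 trials (from the sequence). The binomial likelihood contributes p^3(1−p)^8, so the posterior is Beta(8.5+3, 4+8) = Beta(11.5, 12).
For Beta(a, b) with a, b > 1 the mode is (a−1)/(a+b−2) = 10.5/21.5 ≈ 0.4884.

p̂_MAP = 0.4884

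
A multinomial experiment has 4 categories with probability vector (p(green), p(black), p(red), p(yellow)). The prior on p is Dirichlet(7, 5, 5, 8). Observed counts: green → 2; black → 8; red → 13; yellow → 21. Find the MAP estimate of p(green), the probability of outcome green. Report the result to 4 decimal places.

The posterior is Dirichlet(αᵢ + nᵢ) = Dirichlet(9, 13, 18, 29).
For a Dirichlet(a₁,…,a_K) with all aᵢ > 1, the mode has j-th component (aⱼ − 1)/(Σaᵢ − K).
Here Σaᵢ = 69 and K = 4, so p(green) = (9 − 1)/(69 − 4) = 8/65 ≈ 0.1231.

MAP estimate of p(green) = 0.1231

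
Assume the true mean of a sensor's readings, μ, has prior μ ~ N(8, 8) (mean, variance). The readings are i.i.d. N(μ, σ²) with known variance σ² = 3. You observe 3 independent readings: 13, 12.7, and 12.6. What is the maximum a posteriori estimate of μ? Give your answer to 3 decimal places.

μ̂_MAP = 12.237

n = 3; x̄ = (13 + 12.7 + 12.6)/3 = 38.3/3 = 383/30 ≈ 12.7667.
For a Normal prior and Normal likelihood with known variance, the posterior is Normal; its mode equals its mean, the precision-weighted average.
Prior precision 1/σ₀² = 1/8 = 0.125; data precision n/σ² = 3/3 = 1.
μ̂ = (0.125·8 + 1·(383/30)) / (0.125 + 1) = (413/30)/1.125 = 1652/135 ≈ 12.237.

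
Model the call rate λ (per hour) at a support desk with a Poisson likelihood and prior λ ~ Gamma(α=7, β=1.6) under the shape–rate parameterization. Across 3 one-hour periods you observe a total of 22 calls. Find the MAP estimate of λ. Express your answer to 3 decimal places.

Σxᵢ = 22, n = 3.
Posterior ∝ λ^6e^(−1.6λ) · λ^22e^(−3λ) = λ^28e^(−4.6λ), i.e. Gamma(shape=29, rate=4.6).
The mode of a Gamma(a, b) with a ≥ 1 (shape–rate) is (a−1)/b = 28/4.6 ≈ 6.087.

λ̂_MAP = 6.087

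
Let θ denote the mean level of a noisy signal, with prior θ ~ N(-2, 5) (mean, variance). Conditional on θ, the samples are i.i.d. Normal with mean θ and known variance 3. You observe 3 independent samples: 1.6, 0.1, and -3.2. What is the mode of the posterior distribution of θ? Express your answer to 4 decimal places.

n = 3; x̄ = (1.6 + 0.1 + (-3.2))/3 = -1.5/3 = -0.5.
For a Normal prior and Normal likelihood with known variance, the posterior is Normal; its mode equals its mean, the precision-weighted average.
Prior precision 1/σ₀² = 1/5 = 0.2; data precision n/σ² = 3/3 = 1.
θ̂ = (0.2·(-2) + 1·(-0.5)) / (0.2 + 1) = (-0.9)/1.2 = -0.7500.

θ̂_MAP = -0.7500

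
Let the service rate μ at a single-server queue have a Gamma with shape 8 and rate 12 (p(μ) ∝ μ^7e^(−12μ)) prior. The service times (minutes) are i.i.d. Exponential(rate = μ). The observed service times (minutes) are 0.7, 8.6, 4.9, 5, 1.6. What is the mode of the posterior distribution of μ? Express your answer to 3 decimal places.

The Exponential(rate=μ) likelihood is ∝ μ^n e^(−μΣtᵢ). Here n = 5 and Σtᵢ = 0.7 + 8.6 + 4.9 + 5 + 1.6 = 20.8.
Posterior ∝ μ^7e^(−12μ) · μ^5e^(−20.8μ) = μ^12e^(−32.8μ), i.e. Gamma(13, 32.8).
Mode = (a−1)/b = 12/32.8 ≈ 0.366.

μ̂_MAP = 0.366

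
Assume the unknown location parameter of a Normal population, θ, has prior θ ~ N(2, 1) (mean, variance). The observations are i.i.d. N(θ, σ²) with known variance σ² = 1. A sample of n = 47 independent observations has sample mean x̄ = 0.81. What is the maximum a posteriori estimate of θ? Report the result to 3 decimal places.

θ̂_MAP = 0.835

n = 47, x̄ = 0.81.
For a Normal prior and Normal likelihood with known variance, the posterior is Normal; its mode equals its mean, the precision-weighted average.
Prior precision 1/σ₀² = 1/1 = 1; data precision n/σ² = 47/1 = 47.
θ̂ = (1·2 + 47·0.81) / (1 + 47) = 40.07/48 = 4007/4800 ≈ 0.835.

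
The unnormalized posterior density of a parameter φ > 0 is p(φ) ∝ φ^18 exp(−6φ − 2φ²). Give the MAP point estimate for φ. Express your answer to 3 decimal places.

φ̂_MAP = 1.500

ℓ'(φ) = 18/φ − 6 − 4φ. Setting this to zero and multiplying by φ: 4φ² + 6φ − 18 = 0.
φ = (−6 + √(6² + 4·4·18)) / (2·4) = (−6 + √324) / 8 = (−6 + 18)/8 = 3/2.
ℓ''(φ) = −18/φ² − 4 < 0, confirming a maximum.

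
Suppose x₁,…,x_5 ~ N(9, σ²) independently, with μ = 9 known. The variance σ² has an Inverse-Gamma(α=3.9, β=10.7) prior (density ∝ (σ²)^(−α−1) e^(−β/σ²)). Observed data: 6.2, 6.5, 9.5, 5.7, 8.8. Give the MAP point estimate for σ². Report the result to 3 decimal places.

σ̂²_MAP = 3.153

Sum of squared deviations about the known mean: SS = (6.2−9)² + (6.5−9)² + (9.5−9)² + (5.7−9)² + (8.8−9)² = 25.27.
The Normal likelihood contributes (σ²)^(−n/2) exp(−SS/(2σ²)), so the posterior is Inverse-Gamma(α + n/2, β + SS/2) = Inverse-Gamma(6.4, 23.335).
The mode of Inverse-Gamma(a, b) is b/(a+1) = 23.335/7.4 ≈ 3.153.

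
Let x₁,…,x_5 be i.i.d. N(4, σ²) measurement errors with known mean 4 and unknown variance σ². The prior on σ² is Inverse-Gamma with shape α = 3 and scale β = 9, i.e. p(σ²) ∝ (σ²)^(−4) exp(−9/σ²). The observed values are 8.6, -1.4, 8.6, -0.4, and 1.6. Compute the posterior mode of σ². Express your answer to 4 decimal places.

Sum of squared deviations about the known mean: SS = (8.6−4)² + (-1.4−4)² + (8.6−4)² + (-0.4−4)² + (1.6−4)² = 96.6.
The Normal likelihood contributes (σ²)^(−n/2) exp(−SS/(2σ²)), so the posterior is Inverse-Gamma(α + n/2, β + SS/2) = Inverse-Gamma(5.5, 57.3).
The mode of Inverse-Gamma(a, b) is b/(a+1) = 57.3/6.5 ≈ 8.8154.

σ̂²_MAP = 8.8154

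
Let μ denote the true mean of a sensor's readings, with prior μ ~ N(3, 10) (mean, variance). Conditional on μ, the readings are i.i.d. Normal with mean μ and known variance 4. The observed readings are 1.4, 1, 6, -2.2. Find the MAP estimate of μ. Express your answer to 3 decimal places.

n = 4; x̄ = (1.4 + 1 + 6 + (-2.2))/4 = 6.2/4 = 1.55.
For a Normal prior and Normal likelihood with known variance, the posterior is Normal; its mode equals its mean, the precision-weighted average.
Prior precision 1/σ₀² = 1/10 = 0.1; data precision n/σ² = 4/4 = 1.
μ̂ = (0.1·3 + 1·1.55) / (0.1 + 1) = 1.85/1.1 = 37/22 ≈ 1.682.

μ̂_MAP = 1.682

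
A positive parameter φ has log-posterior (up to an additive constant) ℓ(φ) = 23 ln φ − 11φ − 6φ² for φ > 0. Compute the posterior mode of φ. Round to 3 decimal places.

φ̂_MAP = 1.000

ℓ'(φ) = 23/φ − 11 − 12φ. Setting this to zero and multiplying by φ: 12φ² + 11φ − 23 = 0.
φ = (−11 + √(11² + 4·12·23)) / (2·12) = (−11 + √1225) / 24 = (−11 + 35)/24 = 1.
ℓ''(φ) = −23/φ² − 12 < 0, confirming a maximum.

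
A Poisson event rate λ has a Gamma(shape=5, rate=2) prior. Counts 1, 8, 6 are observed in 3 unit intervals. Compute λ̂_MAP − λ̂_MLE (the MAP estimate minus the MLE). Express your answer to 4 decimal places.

MAP − MLE = -1.2000

Σxᵢ = 15. Posterior is Gamma(20, 5); MAP = (20−1)/5 = 19/5 ≈ 3.80000.
MLE = x̄ = 15/3 ≈ 5.00000.
Difference = 19/5 − 15/3 = -6/5 ≈ -1.2000.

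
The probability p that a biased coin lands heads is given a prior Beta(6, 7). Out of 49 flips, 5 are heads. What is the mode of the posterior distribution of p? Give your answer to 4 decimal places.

Prior: Beta(6, 7).
Data: 5 successes in 49 trials. The binomial likelihood contributes p^5(1−p)^44, so the posterior is Beta(6+5, 7+44) = Beta(11, 51).
For Beta(a, b) with a, b > 1 the mode is (a−1)/(a+b−2) = 10/60 ≈ 0.1667.

p̂_MAP = 0.1667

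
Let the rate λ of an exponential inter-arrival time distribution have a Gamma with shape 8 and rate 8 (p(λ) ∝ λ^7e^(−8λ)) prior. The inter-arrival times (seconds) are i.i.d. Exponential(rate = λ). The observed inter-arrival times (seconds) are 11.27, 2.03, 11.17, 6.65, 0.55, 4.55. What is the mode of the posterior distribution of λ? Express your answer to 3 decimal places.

The Exponential(rate=λ) likelihood is ∝ λ^n e^(−λΣtᵢ). Here n = 6 and Σtᵢ = 11.27 + 2.03 + 11.17 + 6.65 + 0.55 + 4.55 = 36.22.
Posterior ∝ λ^7e^(−8λ) · λ^6e^(−36.22λ) = λ^13e^(−44.22λ), i.e. Gamma(14, 44.22).
Mode = (a−1)/b = 13/44.22 ≈ 0.294.

λ̂_MAP = 0.294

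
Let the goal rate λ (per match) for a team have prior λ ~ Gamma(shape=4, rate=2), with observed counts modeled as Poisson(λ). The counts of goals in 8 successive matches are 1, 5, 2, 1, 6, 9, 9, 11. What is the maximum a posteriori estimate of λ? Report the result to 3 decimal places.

Σxᵢ = 1+5+2+1+6+9+9+11 = 44, with n = 8.
Posterior ∝ λ^3e^(−2λ) · λ^44e^(−8λ) = λ^47e^(−10λ), i.e. Gamma(shape=48, rate=10).
The mode of a Gamma(a, b) with a ≥ 1 (shape–rate) is (a−1)/b = 47/10 ≈ 4.700.

λ̂_MAP = 4.700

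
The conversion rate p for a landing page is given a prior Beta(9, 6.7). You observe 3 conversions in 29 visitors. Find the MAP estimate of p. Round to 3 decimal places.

p̂_MAP = 0.258

Prior: Beta(9, 6.7).
Data: 3 successes in 29 trials. The binomial likelihood contributes p^3(1−p)^26, so the posterior is Beta(9+3, 6.7+26) = Beta(12, 32.7).
For Beta(a, b) with a, b > 1 the mode is (a−1)/(a+b−2) = 11/42.7 ≈ 0.258.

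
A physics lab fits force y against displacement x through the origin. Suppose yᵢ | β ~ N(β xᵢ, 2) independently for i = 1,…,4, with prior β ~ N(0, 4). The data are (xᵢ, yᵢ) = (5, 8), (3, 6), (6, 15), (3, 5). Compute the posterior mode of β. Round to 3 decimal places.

log p(β | y) = −Σ(yᵢ − βxᵢ)²/(2·2) − β²/(2·4) + const.
Setting the derivative to zero: Σxᵢ(yᵢ − βxᵢ)/2 − β/4 = 0, so β = Σxᵢyᵢ / (Σxᵢ² + σ²/τ²).
Σxᵢyᵢ = 5·8 + 3·6 + 6·15 + 3·5 = 163; Σxᵢ² = 79; σ²/τ² = 0.5.
β̂_MAP = 163 / (79 + 0.5) = 163/79.5 ≈ 2.050.

β̂_MAP = 2.050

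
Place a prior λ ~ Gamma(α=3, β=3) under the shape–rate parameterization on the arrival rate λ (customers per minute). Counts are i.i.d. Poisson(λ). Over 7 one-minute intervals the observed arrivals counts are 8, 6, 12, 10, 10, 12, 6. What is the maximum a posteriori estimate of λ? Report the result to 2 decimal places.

Σxᵢ = 8+6+12+10+10+12+6 = 64, with n = 7.
Posterior ∝ λ^2e^(−3λ) · λ^64e^(−7λ) = λ^66e^(−10λ), i.e. Gamma(shape=67, rate=10).
The mode of a Gamma(a, b) with a ≥ 1 (shape–rate) is (a−1)/b = 66/10 ≈ 6.60.

λ̂_MAP = 6.60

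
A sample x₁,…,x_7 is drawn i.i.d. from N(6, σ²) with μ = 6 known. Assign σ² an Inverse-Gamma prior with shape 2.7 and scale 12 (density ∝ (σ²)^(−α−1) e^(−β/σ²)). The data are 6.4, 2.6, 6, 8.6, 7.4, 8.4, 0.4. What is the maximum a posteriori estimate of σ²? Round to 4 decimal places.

σ̂²_MAP = 5.6639

Sum of squared deviations about the known mean: SS = (6.4−6)² + (2.6−6)² + (6−6)² + (8.6−6)² + (7.4−6)² + (8.4−6)² + (0.4−6)² = 57.56.
The Normal likelihood contributes (σ²)^(−n/2) exp(−SS/(2σ²)), so the posterior is Inverse-Gamma(α + n/2, β + SS/2) = Inverse-Gamma(6.2, 40.78).
The mode of Inverse-Gamma(a, b) is b/(a+1) = 40.78/7.2 ≈ 5.6639.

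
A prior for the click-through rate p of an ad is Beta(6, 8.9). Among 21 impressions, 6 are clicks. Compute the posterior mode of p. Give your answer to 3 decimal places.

p̂_MAP = 0.324

Prior: Beta(6, 8.9).
Data: 6 successes in 21 trials. The binomial likelihood contributes p^6(1−p)^15, so the posterior is Beta(6+6, 8.9+15) = Beta(12, 23.9).
For Beta(a, b) with a, b > 1 the mode is (a−1)/(a+b−2) = 11/33.9 ≈ 0.324.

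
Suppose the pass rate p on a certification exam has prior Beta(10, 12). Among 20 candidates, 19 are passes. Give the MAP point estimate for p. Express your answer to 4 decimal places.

p̂_MAP = 0.7000

Prior: Beta(10, 12).
Data: 19 successes in 20 trials. The binomial likelihood contributes p^19(1−p)^1, so the posterior is Beta(10+19, 12+1) = Beta(29, 13).
For Beta(a, b) with a, b > 1 the mode is (a−1)/(a+b−2) = 28/40 ≈ 0.7000.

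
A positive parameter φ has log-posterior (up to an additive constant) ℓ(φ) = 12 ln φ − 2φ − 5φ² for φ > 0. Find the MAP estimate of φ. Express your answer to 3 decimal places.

ℓ'(φ) = 12/φ − 2 − 10φ. Setting this to zero and multiplying by φ: 10φ² + 2φ − 12 = 0.
φ = (−2 + √(2² + 4·10·12)) / (2·10) = (−2 + √484) / 20 = (−2 + 22)/20 = 1.
ℓ''(φ) = −12/φ² − 10 < 0, confirming a maximum.

φ̂_MAP = 1.000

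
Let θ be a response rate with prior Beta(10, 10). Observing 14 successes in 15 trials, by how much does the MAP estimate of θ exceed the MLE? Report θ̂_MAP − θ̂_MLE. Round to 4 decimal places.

MAP − MLE = -0.2364

Posterior is Beta(24, 11); MAP = (24−1)/(35−2) = 23/33 ≈ 0.69697.
MLE ignores the prior: θ̂_MLE = k/n = 14/15 ≈ 0.93333.
Difference = 23/33 − 14/15 = -13/55 ≈ -0.2364.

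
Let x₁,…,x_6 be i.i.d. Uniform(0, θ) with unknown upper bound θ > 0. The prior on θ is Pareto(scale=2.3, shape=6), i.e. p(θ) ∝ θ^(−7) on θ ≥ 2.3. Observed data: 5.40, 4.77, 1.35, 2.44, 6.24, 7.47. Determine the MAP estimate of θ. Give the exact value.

θ̂_MAP = 7.47

The Uniform(0, θ) likelihood is θ^(−n) for θ ≥ max(xᵢ), zero otherwise. Here max(xᵢ) = 7.47.
Posterior ∝ θ^(−7) · θ^(−6) = θ^(−13) on θ ≥ max(2.3, 7.47) = 7.47.
This density is strictly decreasing in θ, so the posterior mode lies at the lower boundary of the support.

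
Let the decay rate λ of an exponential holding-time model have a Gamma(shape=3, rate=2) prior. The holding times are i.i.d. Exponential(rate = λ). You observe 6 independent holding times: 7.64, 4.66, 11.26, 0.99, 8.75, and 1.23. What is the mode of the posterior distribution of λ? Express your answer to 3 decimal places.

λ̂_MAP = 0.219

The Exponential(rate=λ) likelihood is ∝ λ^n e^(−λΣtᵢ). Here n = 6 and Σtᵢ = 7.64 + 4.66 + 11.26 + 0.99 + 8.75 + 1.23 = 34.53.
Posterior ∝ λ^2e^(−2λ) · λ^6e^(−34.53λ) = λ^8e^(−36.53λ), i.e. Gamma(9, 36.53).
Mode = (a−1)/b = 8/36.53 ≈ 0.219.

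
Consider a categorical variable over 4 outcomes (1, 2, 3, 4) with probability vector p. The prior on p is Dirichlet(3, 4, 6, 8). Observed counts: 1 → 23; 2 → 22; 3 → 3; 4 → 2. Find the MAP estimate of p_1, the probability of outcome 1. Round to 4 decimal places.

The posterior is Dirichlet(αᵢ + nᵢ) = Dirichlet(26, 26, 9, 10).
For a Dirichlet(a₁,…,a_K) with all aᵢ > 1, the mode has j-th component (aⱼ − 1)/(Σaᵢ − K).
Here Σaᵢ = 71 and K = 4, so p_1 = (26 − 1)/(71 − 4) = 25/67 ≈ 0.3731.

MAP estimate: 0.3731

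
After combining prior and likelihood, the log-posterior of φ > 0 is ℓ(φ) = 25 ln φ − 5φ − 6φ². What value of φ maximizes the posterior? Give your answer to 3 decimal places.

ℓ'(φ) = 25/φ − 5 − 12φ. Setting this to zero and multiplying by φ: 12φ² + 5φ − 25 = 0.
φ = (−5 + √(5² + 4·12·25)) / (2·12) = (−5 + √1225) / 24 = (−5 + 35)/24 = 5/4.
ℓ''(φ) = −25/φ² − 12 < 0, confirming a maximum.

φ̂_MAP = 1.250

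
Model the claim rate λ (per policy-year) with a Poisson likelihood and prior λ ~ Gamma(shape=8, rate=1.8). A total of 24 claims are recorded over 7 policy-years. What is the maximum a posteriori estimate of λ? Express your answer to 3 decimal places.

Σxᵢ = 24, n = 7.
Posterior ∝ λ^7e^(−1.8λ) · λ^24e^(−7λ) = λ^31e^(−8.8λ), i.e. Gamma(shape=32, rate=8.8).
The mode of a Gamma(a, b) with a ≥ 1 (shape–rate) is (a−1)/b = 31/8.8 ≈ 3.523.

λ̂_MAP = 3.523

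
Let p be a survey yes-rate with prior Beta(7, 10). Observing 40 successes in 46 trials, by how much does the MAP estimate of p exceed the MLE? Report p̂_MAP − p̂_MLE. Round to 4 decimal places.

Posterior is Beta(47, 16); MAP = (47−1)/(63−2) = 46/61 ≈ 0.75410.
MLE ignores the prior: p̂_MLE = k/n = 40/46 ≈ 0.86957.
Difference = 46/61 − 40/46 = -162/1403 ≈ -0.1155.

MAP − MLE = -0.1155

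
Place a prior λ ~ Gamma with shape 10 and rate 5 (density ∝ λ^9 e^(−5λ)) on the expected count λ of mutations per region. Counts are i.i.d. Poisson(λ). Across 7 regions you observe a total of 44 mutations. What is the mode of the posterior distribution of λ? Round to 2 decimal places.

Σxᵢ = 44, n = 7.
Posterior ∝ λ^9e^(−5λ) · λ^44e^(−7λ) = λ^53e^(−12λ), i.e. Gamma(shape=54, rate=12).
The mode of a Gamma(a, b) with a ≥ 1 (shape–rate) is (a−1)/b = 53/12 ≈ 4.42.

λ̂_MAP = 4.42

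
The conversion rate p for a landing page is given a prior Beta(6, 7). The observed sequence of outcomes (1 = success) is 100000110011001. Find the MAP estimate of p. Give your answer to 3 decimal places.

p̂_MAP = 0.423

Prior: Beta(6, 7).
Data: 6 successes in 15 trials (from the sequence). The binomial likelihood contributes p^6(1−p)^9, so the posterior is Beta(6+6, 7+9) = Beta(12, 16).
For Beta(a, b) with a, b > 1 the mode is (a−1)/(a+b−2) = 11/26 ≈ 0.423.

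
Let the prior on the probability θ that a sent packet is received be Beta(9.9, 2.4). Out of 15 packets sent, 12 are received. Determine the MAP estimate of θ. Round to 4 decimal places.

Prior: Beta(9.9, 2.4).
Data: 12 successes in 15 trials. The binomial likelihood contributes θ^12(1−θ)^3, so the posterior is Beta(9.9+12, 2.4+3) = Beta(21.9, 5.4).
For Beta(a, b) with a, b > 1 the mode is (a−1)/(a+b−2) = 20.9/25.3 ≈ 0.8261.

θ̂_MAP = 0.8261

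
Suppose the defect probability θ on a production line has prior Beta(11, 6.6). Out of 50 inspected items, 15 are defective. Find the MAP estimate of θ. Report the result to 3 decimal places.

Prior: Beta(11, 6.6).
Data: 15 successes in 50 trials. The binomial likelihood contributes θ^15(1−θ)^35, so the posterior is Beta(11+15, 6.6+35) = Beta(26, 41.6).
For Beta(a, b) with a, b > 1 the mode is (a−1)/(a+b−2) = 25/65.6 ≈ 0.381.

θ̂_MAP = 0.381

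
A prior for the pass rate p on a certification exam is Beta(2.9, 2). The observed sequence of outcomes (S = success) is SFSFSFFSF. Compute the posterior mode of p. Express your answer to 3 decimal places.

Prior: Beta(2.9, 2).
Data: 4 successes in 9 trials (from the sequence). The binomial likelihood contributes p^4(1−p)^5, so the posterior is Beta(2.9+4, 2+5) = Beta(6.9, 7).
For Beta(a, b) with a, b > 1 the mode is (a−1)/(a+b−2) = 5.9/11.9 ≈ 0.496.

p̂_MAP = 0.496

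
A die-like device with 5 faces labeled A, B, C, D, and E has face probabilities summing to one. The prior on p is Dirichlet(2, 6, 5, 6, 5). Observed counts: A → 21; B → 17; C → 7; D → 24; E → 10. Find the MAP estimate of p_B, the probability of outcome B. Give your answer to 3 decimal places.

The posterior is Dirichlet(αᵢ + nᵢ) = Dirichlet(23, 23, 12, 30, 15).
For a Dirichlet(a₁,…,a_K) with all aᵢ > 1, the mode has j-th component (aⱼ − 1)/(Σaᵢ − K).
Here Σaᵢ = 103 and K = 5, so p_B = (23 − 1)/(103 − 5) = 22/98 ≈ 0.224.

MAP estimate of p_B = 0.224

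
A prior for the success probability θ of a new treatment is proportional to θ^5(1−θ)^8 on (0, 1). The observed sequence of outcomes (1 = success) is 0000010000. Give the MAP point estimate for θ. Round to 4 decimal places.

The prior density ∝ θ^5(1−θ)^8 is the kernel of Beta(6, 9).
Data: 1 success in 10 trials (from the sequence). The binomial likelihood contributes θ(1−θ)^9, so the posterior is Beta(6+1, 9+9) = Beta(7, 18).
For Beta(a, b) with a, b > 1 the mode is (a−1)/(a+b−2) = 6/23 ≈ 0.2609.

θ̂_MAP = 0.2609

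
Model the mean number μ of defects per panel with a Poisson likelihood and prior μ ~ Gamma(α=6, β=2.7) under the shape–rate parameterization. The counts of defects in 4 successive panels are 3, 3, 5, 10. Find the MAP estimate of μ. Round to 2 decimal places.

μ̂_MAP = 3.88

Σxᵢ = 3+3+5+10 = 21, with n = 4.
Posterior ∝ μ^5e^(−2.7μ) · μ^21e^(−4μ) = μ^26e^(−6.7μ), i.e. Gamma(shape=27, rate=6.7).
The mode of a Gamma(a, b) with a ≥ 1 (shape–rate) is (a−1)/b = 26/6.7 ≈ 3.88.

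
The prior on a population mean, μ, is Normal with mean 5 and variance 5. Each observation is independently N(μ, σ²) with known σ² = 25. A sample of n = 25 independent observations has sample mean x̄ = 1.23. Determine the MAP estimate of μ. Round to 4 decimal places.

n = 25, x̄ = 1.23.
For a Normal prior and Normal likelihood with known variance, the posterior is Normal; its mode equals its mean, the precision-weighted average.
Prior precision 1/σ₀² = 1/5 = 0.2; data precision n/σ² = 25/25 = 1.
μ̂ = (0.2·5 + 1·1.23) / (0.2 + 1) = 2.23/1.2 = 223/120 ≈ 1.8583.

μ̂_MAP = 1.8583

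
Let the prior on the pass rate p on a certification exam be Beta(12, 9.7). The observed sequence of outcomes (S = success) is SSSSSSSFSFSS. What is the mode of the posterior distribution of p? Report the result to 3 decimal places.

p̂_MAP = 0.662

Prior: Beta(12, 9.7).
Data: 10 successes in 12 trials (from the sequence). The binomial likelihood contributes p^10(1−p)^2, so the posterior is Beta(12+10, 9.7+2) = Beta(22, 11.7).
For Beta(a, b) with a, b > 1 the mode is (a−1)/(a+b−2) = 21/31.7 ≈ 0.662.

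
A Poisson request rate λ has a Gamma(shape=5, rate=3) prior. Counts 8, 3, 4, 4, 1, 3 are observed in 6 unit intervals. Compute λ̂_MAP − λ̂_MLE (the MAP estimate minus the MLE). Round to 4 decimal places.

Σxᵢ = 23. Posterior is Gamma(28, 9); MAP = (28−1)/9 = 27/9 ≈ 3.00000.
MLE = x̄ = 23/6 ≈ 3.83333.
Difference = 27/9 − 23/6 = -5/6 ≈ -0.8333.

MAP − MLE = -0.8333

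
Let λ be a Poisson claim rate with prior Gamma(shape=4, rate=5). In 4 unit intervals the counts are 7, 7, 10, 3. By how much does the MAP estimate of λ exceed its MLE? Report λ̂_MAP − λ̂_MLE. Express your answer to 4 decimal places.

MAP − MLE = -3.4167

Σxᵢ = 27. Posterior is Gamma(31, 9); MAP = (31−1)/9 = 30/9 ≈ 3.33333.
MLE = x̄ = 27/4 ≈ 6.75000.
Difference = 30/9 − 27/4 = -41/12 ≈ -3.4167.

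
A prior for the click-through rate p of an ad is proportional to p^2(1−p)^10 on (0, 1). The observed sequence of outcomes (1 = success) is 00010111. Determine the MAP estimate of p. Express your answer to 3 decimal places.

The prior density ∝ p^2(1−p)^10 is the kernel of Beta(3, 11).
Data: 4 successes in 8 trials (from the sequence). The binomial likelihood contributes p^4(1−p)^4, so the posterior is Beta(3+4, 11+4) = Beta(7, 15).
For Beta(a, b) with a, b > 1 the mode is (a−1)/(a+b−2) = 6/20 ≈ 0.300.

p̂_MAP = 0.300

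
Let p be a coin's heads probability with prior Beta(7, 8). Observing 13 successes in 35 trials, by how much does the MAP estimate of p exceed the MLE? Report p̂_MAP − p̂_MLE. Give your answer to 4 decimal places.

Posterior is Beta(20, 30); MAP = (20−1)/(50−2) = 19/48 ≈ 0.39583.
MLE ignores the prior: p̂_MLE = k/n = 13/35 ≈ 0.37143.
Difference = 19/48 − 13/35 = 41/1680 ≈ 0.0244.

MAP − MLE = 0.0244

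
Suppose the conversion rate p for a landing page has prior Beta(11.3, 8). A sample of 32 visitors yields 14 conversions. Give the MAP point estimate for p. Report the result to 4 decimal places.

Prior: Beta(11.3, 8).
Data: 14 successes in 32 trials. The binomial likelihood contributes p^14(1−p)^18, so the posterior is Beta(11.3+14, 8+18) = Beta(25.3, 26).
For Beta(a, b) with a, b > 1 the mode is (a−1)/(a+b−2) = 24.3/49.3 ≈ 0.4929.

p̂_MAP = 0.4929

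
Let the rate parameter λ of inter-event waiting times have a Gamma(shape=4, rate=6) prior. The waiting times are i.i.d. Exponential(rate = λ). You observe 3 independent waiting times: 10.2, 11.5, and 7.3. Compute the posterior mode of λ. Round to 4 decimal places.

λ̂_MAP = 0.1714

The Exponential(rate=λ) likelihood is ∝ λ^n e^(−λΣtᵢ). Here n = 3 and Σtᵢ = 10.2 + 11.5 + 7.3 = 29.
Posterior ∝ λ^3e^(−6λ) · λ^3e^(−29λ) = λ^6e^(−35λ), i.e. Gamma(7, 35).
Mode = (a−1)/b = 6/35 ≈ 0.1714.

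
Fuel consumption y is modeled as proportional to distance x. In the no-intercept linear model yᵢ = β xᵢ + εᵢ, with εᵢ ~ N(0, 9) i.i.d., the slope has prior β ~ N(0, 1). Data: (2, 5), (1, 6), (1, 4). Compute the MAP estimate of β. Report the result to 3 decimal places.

β̂_MAP = 1.333

log p(β | y) = −Σ(yᵢ − βxᵢ)²/(2·9) − β²/(2·1) + const.
Setting the derivative to zero: Σxᵢ(yᵢ − βxᵢ)/9 − β/1 = 0, so β = Σxᵢyᵢ / (Σxᵢ² + σ²/τ²).
Σxᵢyᵢ = 2·5 + 1·6 + 1·4 = 20; Σxᵢ² = 6; σ²/τ² = 9.
β̂_MAP = 20 / (6 + 9) = 20/15 ≈ 1.333.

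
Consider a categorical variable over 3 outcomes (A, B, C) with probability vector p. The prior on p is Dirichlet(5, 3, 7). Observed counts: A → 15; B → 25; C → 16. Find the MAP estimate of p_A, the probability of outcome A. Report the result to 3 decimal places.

The posterior is Dirichlet(αᵢ + nᵢ) = Dirichlet(20, 28, 23).
For a Dirichlet(a₁,…,a_K) with all aᵢ > 1, the mode has j-th component (aⱼ − 1)/(Σaᵢ − K).
Here Σaᵢ = 71 and K = 3, so p_A = (20 − 1)/(71 − 3) = 19/68 ≈ 0.279.

MAP estimate of p_A = 0.279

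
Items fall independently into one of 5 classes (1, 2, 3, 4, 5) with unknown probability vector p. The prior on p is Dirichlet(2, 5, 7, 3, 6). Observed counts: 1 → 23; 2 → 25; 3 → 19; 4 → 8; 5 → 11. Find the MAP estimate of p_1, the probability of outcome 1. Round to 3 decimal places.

MAP estimate: 0.231

The posterior is Dirichlet(αᵢ + nᵢ) = Dirichlet(25, 30, 26, 11, 17).
For a Dirichlet(a₁,…,a_K) with all aᵢ > 1, the mode has j-th component (aⱼ − 1)/(Σaᵢ − K).
Here Σaᵢ = 109 and K = 5, so p_1 = (25 − 1)/(109 − 5) = 24/104 ≈ 0.231.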